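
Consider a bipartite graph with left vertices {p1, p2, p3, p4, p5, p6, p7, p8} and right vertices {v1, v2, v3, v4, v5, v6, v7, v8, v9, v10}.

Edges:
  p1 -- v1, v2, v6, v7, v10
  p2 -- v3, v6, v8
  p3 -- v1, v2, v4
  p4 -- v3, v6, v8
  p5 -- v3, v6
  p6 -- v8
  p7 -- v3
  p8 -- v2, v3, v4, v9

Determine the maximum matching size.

6

For example, pair p1–v10, p2–v8, p3–v1, p4–v3, p5–v6, p8–v2.
The set {p2, p4, p5, p6, p7} has only 3 neighbours ({v3, v6, v8}), so by Hall's theorem at most 6 of the 8 left vertices can be matched.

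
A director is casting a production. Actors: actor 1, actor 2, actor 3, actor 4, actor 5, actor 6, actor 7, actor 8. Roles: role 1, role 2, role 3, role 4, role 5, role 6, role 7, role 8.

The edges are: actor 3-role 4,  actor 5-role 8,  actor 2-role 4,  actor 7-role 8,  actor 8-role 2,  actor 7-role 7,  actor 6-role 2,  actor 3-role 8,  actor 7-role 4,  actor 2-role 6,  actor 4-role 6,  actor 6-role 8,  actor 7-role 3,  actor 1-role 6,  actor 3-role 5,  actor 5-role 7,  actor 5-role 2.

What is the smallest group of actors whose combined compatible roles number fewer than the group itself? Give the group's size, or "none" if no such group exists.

2

Take S = {actor 1, actor 4}. Its neighbourhood is {role 6}, so |N(S)| = 1 < |S| = 2.
No single vertex violates Hall's condition since each has at least one neighbour, so 2 is the minimum.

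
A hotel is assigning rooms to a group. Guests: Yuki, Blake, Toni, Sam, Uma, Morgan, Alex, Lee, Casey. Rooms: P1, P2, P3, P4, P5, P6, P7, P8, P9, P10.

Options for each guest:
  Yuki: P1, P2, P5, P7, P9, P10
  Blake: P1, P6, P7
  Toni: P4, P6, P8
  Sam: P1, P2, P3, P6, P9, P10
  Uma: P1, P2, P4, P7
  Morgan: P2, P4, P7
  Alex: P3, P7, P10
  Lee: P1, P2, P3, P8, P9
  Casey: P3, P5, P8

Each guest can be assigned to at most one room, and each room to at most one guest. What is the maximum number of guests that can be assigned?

A valid assignment of size 9: Yuki-P2, Blake-P6, Toni-P8, Sam-P3, Uma-P7, Morgan-P4, Alex-P10, Lee-P1, Casey-P5.
This saturates every guest, so 9 is the maximum.

9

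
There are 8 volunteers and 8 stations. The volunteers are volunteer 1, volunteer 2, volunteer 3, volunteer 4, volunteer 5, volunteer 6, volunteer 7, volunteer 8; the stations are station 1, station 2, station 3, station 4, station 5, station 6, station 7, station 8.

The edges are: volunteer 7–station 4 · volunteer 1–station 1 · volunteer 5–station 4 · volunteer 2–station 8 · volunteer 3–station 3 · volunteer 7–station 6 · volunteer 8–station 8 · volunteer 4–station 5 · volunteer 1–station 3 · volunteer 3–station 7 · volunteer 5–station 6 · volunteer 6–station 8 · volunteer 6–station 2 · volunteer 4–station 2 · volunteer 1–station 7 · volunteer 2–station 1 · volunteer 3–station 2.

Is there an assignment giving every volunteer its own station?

One maximum matching: volunteer 1-station 3, volunteer 2-station 1, volunteer 3-station 7, volunteer 4-station 5, volunteer 5-station 6, volunteer 6-station 2, volunteer 7-station 4, volunteer 8-station 8.
All 8 volunteers are covered.

Yes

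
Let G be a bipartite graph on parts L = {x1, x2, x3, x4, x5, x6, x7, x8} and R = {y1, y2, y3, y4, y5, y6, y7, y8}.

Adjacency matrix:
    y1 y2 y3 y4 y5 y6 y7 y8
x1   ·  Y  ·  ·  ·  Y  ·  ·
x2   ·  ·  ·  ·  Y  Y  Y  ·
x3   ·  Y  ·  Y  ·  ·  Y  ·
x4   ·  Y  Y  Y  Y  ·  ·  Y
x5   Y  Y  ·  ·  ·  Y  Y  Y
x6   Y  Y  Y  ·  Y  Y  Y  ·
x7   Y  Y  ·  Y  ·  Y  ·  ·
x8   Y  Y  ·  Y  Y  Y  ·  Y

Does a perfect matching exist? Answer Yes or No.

Yes

One maximum matching: x1-y2, x2-y5, x3-y7, x4-y8, x5-y1, x6-y3, x7-y4, x8-y6.
All 8 left vertices are covered.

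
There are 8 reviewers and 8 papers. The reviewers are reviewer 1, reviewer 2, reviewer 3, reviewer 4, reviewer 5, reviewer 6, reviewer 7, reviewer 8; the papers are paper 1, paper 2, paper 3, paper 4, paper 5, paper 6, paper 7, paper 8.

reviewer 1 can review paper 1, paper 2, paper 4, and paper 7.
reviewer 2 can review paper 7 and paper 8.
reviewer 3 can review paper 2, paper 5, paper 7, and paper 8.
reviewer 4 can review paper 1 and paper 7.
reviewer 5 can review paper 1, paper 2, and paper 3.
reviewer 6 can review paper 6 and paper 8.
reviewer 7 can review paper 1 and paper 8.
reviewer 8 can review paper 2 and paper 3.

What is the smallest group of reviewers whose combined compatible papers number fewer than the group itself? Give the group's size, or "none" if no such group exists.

none

A matching saturating every reviewer exists, for instance reviewer 1→paper 4, reviewer 2→paper 8, reviewer 3→paper 5, reviewer 4→paper 7, reviewer 5→paper 3, reviewer 6→paper 6, reviewer 7→paper 1, reviewer 8→paper 2.
By Hall's marriage theorem, this means |N(S)| ≥ |S| for every subset S, so no violating subset exists.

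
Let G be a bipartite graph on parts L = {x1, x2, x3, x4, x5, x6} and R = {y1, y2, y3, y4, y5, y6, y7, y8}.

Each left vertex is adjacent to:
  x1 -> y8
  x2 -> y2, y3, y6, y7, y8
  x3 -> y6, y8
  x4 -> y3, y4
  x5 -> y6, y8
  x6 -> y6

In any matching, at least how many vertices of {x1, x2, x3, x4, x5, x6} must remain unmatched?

For example, pair x1–y8, x2–y7, x3–y6, x4–y3.
The set {x1, x3, x5, x6} has only 2 neighbours ({y6, y8}), so by Hall's theorem at most 4 of the 6 left vertices can be matched.
That matches 4 of the 6, leaving 2 unmatched; no matching can do better.

2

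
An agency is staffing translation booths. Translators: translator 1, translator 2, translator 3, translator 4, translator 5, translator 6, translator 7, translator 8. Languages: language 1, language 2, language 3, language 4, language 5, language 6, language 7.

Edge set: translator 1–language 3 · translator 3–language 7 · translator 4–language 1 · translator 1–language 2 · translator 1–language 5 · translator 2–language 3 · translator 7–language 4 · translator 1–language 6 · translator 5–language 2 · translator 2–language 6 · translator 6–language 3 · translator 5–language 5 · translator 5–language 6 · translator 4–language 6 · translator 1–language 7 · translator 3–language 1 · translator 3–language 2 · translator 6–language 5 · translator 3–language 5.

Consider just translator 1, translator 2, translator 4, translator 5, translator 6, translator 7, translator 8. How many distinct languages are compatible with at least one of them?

7

The union of neighbours of {translator 1, translator 2, translator 4, translator 5, translator 6, translator 7, translator 8} is {language 1, language 2, language 3, language 4, language 5, language 6, language 7}, which has 7 elements.
Since |N(S)| = 7 ≥ |S| = 7, Hall's condition holds for this subset.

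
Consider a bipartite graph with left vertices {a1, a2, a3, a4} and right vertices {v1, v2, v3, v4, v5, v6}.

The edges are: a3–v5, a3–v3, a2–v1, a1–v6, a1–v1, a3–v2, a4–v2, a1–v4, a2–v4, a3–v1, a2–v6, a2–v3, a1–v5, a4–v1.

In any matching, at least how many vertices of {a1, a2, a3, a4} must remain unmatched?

0

One maximum matching: a1–v6, a2–v4, a3–v1, a4–v2.
All 4 left vertices are matched, so no larger matching exists.
That matches 4 of the 4, leaving 0 unmatched; no matching can do better.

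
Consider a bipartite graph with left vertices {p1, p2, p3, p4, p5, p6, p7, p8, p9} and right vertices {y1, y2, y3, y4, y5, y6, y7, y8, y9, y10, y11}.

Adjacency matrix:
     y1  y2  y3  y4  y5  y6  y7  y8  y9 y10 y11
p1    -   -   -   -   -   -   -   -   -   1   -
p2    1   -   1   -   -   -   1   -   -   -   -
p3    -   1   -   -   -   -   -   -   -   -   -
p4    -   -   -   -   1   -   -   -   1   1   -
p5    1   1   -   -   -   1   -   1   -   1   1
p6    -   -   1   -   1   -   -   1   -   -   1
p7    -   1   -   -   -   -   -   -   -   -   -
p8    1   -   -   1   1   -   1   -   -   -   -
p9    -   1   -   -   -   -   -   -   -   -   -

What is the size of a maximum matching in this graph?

One maximum matching: p1→y10, p2→y1, p3→y2, p4→y5, p5→y6, p6→y3, p8→y7.
The set {p3, p7, p9} has only 1 neighbour ({y2}), so by Hall's theorem at most 7 of the 9 left vertices can be matched.

7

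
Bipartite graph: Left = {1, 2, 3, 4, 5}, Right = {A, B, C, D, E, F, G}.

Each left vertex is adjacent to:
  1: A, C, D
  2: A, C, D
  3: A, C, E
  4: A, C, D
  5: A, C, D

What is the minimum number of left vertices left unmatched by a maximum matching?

1

One maximum matching: 1-A, 2-D, 3-E, 4-C.
The set {1, 2, 4, 5} has only 3 neighbours ({A, C, D}), so by Hall's theorem at most 4 of the 5 left vertices can be matched.
That matches 4 of the 5, leaving 1 unmatched; no matching can do better.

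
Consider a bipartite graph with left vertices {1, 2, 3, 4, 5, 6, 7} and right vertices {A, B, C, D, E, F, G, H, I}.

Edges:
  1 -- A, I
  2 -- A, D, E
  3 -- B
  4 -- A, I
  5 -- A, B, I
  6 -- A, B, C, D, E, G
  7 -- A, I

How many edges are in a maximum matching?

A valid assignment of size 5: 1–I, 2–E, 3–B, 4–A, 6–G.
The set {1, 3, 4, 5, 7} has only 3 neighbours ({A, B, I}), so by Hall's theorem at most 5 of the 7 left vertices can be matched.

5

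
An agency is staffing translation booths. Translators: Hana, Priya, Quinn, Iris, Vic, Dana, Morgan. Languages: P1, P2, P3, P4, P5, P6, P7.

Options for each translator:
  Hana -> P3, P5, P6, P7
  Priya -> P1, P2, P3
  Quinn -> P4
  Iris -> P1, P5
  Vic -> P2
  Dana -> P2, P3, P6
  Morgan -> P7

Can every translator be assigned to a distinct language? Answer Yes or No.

A valid assignment of size 7: Hana→P5, Priya→P3, Quinn→P4, Iris→P1, Vic→P2, Dana→P6, Morgan→P7.
All 7 translators are covered.

Yes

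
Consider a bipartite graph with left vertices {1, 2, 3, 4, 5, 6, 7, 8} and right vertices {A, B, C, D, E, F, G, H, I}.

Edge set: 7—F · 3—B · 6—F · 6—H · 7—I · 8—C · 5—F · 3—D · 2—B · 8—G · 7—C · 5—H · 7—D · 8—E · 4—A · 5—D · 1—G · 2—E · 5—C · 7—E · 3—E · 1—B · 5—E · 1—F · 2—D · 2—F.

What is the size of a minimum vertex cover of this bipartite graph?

8

{1, 2, 3, 4, 5, 6, 7, 8} is a vertex cover of size 8: every edge has an endpoint in this set.
No smaller cover exists because 1–G, 2–B, 3–D, 4–A, 5–C, 6–H, 7–F, 8–E is a matching of size 8, and a cover must include an endpoint of each of these disjoint edges (König's theorem).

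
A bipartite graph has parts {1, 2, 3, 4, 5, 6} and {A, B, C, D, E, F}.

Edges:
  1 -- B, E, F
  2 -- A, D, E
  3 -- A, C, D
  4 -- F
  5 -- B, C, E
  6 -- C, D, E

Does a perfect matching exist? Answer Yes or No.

Yes

For example, pair 1-B, 2-A, 3-D, 4-F, 5-C, 6-E.
Every left vertex is matched, so this is a perfect matching.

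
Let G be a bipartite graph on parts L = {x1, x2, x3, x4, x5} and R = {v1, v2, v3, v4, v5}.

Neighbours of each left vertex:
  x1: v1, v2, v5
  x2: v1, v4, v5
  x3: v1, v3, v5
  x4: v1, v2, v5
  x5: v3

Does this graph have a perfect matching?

Yes

For example, pair x1–v2, x2–v4, x3–v1, x4–v5, x5–v3.
All 5 left vertices are covered.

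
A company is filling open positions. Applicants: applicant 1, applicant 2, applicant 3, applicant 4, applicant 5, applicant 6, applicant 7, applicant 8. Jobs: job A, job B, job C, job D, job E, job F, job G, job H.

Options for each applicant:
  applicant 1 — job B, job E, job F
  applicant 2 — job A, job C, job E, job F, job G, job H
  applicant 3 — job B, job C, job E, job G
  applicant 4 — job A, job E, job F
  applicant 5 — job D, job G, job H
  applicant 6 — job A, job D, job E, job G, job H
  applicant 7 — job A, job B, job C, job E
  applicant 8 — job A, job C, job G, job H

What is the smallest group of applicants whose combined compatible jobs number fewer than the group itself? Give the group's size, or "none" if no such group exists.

none

A matching saturating every applicant exists, for instance applicant 1→job B, applicant 2→job C, applicant 3→job G, applicant 4→job F, applicant 5→job D, applicant 6→job H, applicant 7→job E, applicant 8→job A.
By Hall's marriage theorem, this means |N(S)| ≥ |S| for every subset S, so no violating subset exists.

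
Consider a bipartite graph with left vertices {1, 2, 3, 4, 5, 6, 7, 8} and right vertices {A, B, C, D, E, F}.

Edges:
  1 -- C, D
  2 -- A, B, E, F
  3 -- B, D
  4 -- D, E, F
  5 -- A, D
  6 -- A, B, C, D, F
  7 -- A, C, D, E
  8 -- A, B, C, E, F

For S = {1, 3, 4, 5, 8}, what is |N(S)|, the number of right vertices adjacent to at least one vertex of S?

6

The union of neighbours of {1, 3, 4, 5, 8} is {A, B, C, D, E, F}, which has 6 elements.
Since |N(S)| = 6 ≥ |S| = 5, Hall's condition holds for this subset.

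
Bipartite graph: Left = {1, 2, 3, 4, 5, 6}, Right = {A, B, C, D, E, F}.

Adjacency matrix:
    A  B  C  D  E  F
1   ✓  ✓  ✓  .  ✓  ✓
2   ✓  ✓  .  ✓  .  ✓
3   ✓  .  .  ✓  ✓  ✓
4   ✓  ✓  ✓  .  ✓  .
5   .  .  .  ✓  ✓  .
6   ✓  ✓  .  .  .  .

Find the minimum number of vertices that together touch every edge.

A maximum matching has 6 edges (e.g. 1–C, 2–A, 3–F, 4–E, 5–D, 6–B).
By König's theorem the minimum vertex cover has the same size. One such cover is {1, 2, 3, 4, 5, 6}.

6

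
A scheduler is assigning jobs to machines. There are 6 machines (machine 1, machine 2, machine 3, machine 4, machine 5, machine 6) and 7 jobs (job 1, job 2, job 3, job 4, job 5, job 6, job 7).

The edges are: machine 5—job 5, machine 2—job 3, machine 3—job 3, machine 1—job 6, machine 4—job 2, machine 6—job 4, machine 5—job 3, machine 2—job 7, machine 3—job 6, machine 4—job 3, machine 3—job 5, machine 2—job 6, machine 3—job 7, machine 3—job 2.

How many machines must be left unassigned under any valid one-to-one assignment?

0

For example, pair machine 1-job 6, machine 2-job 7, machine 3-job 5, machine 4-job 2, machine 5-job 3, machine 6-job 4.
All 6 machines are matched, so no larger matching exists.
That matches 6 of the 6, leaving 0 unmatched; no matching can do better.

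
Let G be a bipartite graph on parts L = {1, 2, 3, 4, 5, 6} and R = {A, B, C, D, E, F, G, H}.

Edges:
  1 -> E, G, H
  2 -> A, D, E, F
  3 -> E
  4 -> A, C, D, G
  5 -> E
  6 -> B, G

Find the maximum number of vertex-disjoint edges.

For example, pair 1-H, 2-D, 3-E, 4-G, 6-B.
The set {3, 5} has only 1 neighbour ({E}), so by Hall's theorem at most 5 of the 6 left vertices can be matched.

5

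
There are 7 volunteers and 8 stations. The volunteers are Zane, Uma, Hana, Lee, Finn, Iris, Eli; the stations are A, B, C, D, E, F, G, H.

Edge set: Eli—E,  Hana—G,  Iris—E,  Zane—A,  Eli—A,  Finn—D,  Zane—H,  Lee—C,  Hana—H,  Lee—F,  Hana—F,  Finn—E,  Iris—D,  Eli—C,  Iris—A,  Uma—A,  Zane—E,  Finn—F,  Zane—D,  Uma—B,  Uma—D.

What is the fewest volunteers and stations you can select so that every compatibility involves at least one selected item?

7

A maximum matching has 7 edges (e.g. Zane–H, Uma–B, Hana–G, Lee–C, Finn–F, Iris–D, Eli–E).
By König's theorem the minimum vertex cover has the same size. One such cover is {Zane, Uma, Hana, Lee, Finn, Iris, Eli}.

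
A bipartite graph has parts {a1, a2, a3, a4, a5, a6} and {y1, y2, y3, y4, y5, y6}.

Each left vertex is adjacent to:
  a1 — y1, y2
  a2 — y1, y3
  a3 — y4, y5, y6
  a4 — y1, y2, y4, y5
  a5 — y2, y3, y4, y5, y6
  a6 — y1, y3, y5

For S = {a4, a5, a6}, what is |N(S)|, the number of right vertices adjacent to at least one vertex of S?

The union of neighbours of {a4, a5, a6} is {y1, y2, y3, y4, y5, y6}, which has 6 elements.
Since |N(S)| = 6 ≥ |S| = 3, Hall's condition holds for this subset.

6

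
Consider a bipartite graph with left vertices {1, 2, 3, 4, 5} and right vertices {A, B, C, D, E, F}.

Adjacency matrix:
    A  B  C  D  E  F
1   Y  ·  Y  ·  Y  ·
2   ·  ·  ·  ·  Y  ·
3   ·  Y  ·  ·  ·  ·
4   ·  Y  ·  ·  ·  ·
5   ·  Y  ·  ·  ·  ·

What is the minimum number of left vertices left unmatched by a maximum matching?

For example, pair 1–C, 2–E, 3–B.
The set {3, 4, 5} has only 1 neighbour ({B}), so by Hall's theorem at most 3 of the 5 left vertices can be matched.
That matches 3 of the 5, leaving 2 unmatched; no matching can do better.

2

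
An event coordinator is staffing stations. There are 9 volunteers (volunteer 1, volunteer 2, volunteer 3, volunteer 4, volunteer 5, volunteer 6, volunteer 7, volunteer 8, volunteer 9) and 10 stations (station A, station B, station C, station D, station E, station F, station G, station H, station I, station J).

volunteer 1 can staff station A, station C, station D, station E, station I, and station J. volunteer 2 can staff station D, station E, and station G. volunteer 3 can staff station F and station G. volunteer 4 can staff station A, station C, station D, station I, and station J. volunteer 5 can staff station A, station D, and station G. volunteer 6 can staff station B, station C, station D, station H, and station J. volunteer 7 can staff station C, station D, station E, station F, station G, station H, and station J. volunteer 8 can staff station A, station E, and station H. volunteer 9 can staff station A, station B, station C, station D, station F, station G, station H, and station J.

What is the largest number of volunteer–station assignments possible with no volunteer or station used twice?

9

One maximum matching: volunteer 1–station E, volunteer 2–station G, volunteer 3–station F, volunteer 4–station I, volunteer 5–station D, volunteer 6–station C, volunteer 7–station J, volunteer 8–station A, volunteer 9–station B.
All 9 volunteers are matched, so no larger matching exists.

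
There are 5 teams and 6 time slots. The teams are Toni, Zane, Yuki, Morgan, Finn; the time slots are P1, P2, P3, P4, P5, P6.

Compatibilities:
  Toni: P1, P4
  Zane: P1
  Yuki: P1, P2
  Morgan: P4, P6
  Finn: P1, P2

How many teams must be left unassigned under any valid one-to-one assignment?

One maximum matching: Toni-P4, Zane-P1, Yuki-P2, Morgan-P6.
The set {Zane, Yuki, Finn} has only 2 neighbours ({P1, P2}), so by Hall's theorem at most 4 of the 5 teams can be matched.
That matches 4 of the 5, leaving 1 unmatched; no matching can do better.

1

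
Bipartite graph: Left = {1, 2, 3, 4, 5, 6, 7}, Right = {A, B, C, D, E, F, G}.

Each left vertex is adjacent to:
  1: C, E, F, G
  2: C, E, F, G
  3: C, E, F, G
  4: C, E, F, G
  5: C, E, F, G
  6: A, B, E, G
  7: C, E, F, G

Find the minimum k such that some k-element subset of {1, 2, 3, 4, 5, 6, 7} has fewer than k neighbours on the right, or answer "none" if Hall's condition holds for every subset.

5

Take S = {1, 2, 3, 4, 5}. Its neighbourhood is {C, E, F, G}, so |N(S)| = 4 < |S| = 5.
Every subset of size less than 5 has at least as many neighbours as members, so 5 is the minimum.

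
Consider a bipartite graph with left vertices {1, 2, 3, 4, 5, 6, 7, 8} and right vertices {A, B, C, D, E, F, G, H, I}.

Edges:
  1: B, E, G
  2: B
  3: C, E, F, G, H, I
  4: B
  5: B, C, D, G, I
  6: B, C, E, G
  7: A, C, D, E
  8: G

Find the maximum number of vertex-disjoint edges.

One maximum matching: 1-E, 2-B, 3-H, 5-I, 6-C, 7-D, 8-G.
The set {2, 4} has only 1 neighbour ({B}), so by Hall's theorem at most 7 of the 8 left vertices can be matched.

7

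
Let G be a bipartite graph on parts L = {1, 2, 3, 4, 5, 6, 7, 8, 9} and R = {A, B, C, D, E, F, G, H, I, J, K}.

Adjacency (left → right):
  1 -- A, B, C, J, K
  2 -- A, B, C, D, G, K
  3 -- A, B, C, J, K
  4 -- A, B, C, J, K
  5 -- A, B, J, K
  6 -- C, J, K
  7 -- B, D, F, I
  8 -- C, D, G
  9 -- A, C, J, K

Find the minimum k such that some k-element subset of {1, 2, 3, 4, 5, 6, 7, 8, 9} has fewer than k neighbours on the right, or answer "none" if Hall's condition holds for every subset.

Take S = {1, 3, 4, 5, 6, 9}. Its neighbourhood is {A, B, C, J, K}, so |N(S)| = 5 < |S| = 6.
Every subset of size less than 6 has at least as many neighbours as members, so 6 is the minimum.

6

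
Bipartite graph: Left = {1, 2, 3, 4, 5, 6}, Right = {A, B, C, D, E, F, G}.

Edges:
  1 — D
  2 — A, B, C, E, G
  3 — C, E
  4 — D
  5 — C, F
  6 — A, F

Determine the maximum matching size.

A valid assignment of size 5: 1→D, 2→G, 3→E, 5→C, 6→F.
The set {1, 4} has only 1 neighbour ({D}), so by Hall's theorem at most 5 of the 6 left vertices can be matched.

5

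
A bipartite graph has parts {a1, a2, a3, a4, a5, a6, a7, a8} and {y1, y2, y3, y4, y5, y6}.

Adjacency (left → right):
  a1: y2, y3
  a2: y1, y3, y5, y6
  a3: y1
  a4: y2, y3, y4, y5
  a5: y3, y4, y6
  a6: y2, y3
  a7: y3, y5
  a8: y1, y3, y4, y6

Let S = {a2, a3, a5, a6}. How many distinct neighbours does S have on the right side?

The union of neighbours of {a2, a3, a5, a6} is {y1, y2, y3, y4, y5, y6}, which has 6 elements.
Since |N(S)| = 6 ≥ |S| = 4, Hall's condition holds for this subset.

6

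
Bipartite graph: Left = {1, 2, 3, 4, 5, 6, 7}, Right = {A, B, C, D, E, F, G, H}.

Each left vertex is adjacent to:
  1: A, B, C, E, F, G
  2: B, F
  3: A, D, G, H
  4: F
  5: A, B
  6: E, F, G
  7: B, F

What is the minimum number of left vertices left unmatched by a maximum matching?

For example, pair 1→G, 2→B, 3→D, 4→F, 5→A, 6→E.
The set {2, 4, 7} has only 2 neighbours ({B, F}), so by Hall's theorem at most 6 of the 7 left vertices can be matched.
That matches 6 of the 7, leaving 1 unmatched; no matching can do better.

1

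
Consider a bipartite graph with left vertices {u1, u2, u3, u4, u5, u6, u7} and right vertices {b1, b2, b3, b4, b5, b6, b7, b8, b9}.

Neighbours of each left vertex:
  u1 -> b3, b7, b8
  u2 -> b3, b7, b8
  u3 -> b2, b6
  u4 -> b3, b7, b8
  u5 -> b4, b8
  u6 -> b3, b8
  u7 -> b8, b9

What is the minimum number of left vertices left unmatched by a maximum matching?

One maximum matching: u1-b7, u2-b8, u3-b6, u4-b3, u5-b4, u7-b9.
The set {u1, u2, u4, u6} has only 3 neighbours ({b3, b7, b8}), so by Hall's theorem at most 6 of the 7 left vertices can be matched.
That matches 6 of the 7, leaving 1 unmatched; no matching can do better.

1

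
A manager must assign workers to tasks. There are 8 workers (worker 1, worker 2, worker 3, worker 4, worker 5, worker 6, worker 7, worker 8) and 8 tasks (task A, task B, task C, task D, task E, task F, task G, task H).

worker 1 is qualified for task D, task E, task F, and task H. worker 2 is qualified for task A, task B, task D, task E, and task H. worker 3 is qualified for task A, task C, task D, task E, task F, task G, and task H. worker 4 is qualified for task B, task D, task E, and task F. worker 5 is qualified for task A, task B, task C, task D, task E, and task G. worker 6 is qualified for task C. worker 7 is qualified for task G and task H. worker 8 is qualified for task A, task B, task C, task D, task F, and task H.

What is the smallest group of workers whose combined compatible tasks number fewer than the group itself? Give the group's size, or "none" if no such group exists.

none

A matching saturating every worker exists, for instance worker 1→task E, worker 2→task H, worker 3→task F, worker 4→task B, worker 5→task D, worker 6→task C, worker 7→task G, worker 8→task A.
By Hall's marriage theorem, this means |N(S)| ≥ |S| for every subset S, so no violating subset exists.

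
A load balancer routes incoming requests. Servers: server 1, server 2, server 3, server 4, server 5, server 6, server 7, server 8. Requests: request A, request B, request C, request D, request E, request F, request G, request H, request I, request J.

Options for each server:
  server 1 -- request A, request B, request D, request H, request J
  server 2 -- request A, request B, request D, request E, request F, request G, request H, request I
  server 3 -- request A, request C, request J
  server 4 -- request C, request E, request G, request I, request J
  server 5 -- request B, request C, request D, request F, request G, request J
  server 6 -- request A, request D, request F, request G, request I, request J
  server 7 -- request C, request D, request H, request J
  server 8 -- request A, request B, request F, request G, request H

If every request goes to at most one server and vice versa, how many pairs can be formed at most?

For example, pair server 1–request J, server 2–request E, server 3–request A, server 4–request G, server 5–request F, server 6–request I, server 7–request C, server 8–request H.
All 8 servers are matched, so no larger matching exists.

8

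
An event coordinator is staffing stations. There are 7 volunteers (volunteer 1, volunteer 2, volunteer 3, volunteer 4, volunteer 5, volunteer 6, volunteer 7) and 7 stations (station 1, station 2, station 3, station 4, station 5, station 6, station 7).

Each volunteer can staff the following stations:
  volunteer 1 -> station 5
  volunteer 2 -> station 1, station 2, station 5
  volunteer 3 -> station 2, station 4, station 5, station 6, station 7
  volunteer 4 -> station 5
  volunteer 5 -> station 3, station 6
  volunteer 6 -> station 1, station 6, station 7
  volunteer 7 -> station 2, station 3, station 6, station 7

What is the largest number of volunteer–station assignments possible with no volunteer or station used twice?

One maximum matching: volunteer 1–station 5, volunteer 2–station 1, volunteer 3–station 6, volunteer 5–station 3, volunteer 6–station 7, volunteer 7–station 2.
The set {volunteer 1, volunteer 4} has only 1 neighbour ({station 5}), so by Hall's theorem at most 6 of the 7 volunteers can be matched.

6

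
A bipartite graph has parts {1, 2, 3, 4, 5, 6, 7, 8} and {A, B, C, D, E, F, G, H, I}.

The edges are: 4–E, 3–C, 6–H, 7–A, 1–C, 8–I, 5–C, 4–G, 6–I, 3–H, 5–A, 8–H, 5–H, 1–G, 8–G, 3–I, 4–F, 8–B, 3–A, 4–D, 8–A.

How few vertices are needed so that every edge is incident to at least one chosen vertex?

A maximum matching has 7 edges (e.g. 1–G, 3–I, 4–E, 5–C, 6–H, 7–A, 8–B).
By König's theorem the minimum vertex cover has the same size. One such cover is {1, 3, 4, 5, 6, 7, 8}.

7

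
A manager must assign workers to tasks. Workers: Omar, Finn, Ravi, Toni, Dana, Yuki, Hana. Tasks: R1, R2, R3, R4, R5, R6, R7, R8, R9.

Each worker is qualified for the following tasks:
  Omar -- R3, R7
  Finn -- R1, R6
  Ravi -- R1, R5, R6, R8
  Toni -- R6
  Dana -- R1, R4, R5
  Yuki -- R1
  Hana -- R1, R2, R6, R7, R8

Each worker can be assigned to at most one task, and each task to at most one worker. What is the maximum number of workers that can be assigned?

6

For example, pair Omar-R7, Finn-R1, Ravi-R8, Toni-R6, Dana-R4, Hana-R2.
The set {Finn, Toni, Yuki} has only 2 neighbours ({R1, R6}), so by Hall's theorem at most 6 of the 7 workers can be matched.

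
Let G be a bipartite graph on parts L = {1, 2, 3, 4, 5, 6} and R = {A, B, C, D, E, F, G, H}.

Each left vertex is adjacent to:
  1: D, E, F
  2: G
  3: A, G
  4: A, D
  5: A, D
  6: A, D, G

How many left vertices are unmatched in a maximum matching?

2

One maximum matching: 1–E, 2–G, 3–A, 4–D.
The set {2, 3, 4, 5, 6} has only 3 neighbours ({A, D, G}), so by Hall's theorem at most 4 of the 6 left vertices can be matched.
That matches 4 of the 6, leaving 2 unmatched; no matching can do better.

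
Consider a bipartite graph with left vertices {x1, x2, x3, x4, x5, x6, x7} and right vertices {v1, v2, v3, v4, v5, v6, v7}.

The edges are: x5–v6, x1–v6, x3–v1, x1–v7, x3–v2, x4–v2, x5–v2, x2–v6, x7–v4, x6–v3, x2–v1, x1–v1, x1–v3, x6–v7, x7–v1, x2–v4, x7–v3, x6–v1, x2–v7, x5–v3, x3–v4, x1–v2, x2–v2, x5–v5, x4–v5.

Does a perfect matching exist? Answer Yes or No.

Yes

For example, pair x1→v3, x2→v4, x3→v2, x4→v5, x5→v6, x6→v7, x7→v1.
All 7 left vertices are covered.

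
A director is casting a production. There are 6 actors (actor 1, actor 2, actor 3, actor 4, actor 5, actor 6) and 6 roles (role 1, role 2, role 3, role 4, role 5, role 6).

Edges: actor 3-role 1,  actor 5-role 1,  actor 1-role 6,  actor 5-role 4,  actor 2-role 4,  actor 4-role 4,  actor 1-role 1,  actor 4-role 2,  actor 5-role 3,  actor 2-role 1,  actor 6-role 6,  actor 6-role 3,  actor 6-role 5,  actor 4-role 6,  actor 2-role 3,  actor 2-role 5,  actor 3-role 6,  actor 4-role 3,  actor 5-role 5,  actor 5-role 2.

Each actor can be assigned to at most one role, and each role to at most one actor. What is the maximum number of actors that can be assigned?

6

A valid assignment of size 6: actor 1→role 6, actor 2→role 4, actor 3→role 1, actor 4→role 2, actor 5→role 5, actor 6→role 3.
All 6 actors are matched, so no larger matching exists.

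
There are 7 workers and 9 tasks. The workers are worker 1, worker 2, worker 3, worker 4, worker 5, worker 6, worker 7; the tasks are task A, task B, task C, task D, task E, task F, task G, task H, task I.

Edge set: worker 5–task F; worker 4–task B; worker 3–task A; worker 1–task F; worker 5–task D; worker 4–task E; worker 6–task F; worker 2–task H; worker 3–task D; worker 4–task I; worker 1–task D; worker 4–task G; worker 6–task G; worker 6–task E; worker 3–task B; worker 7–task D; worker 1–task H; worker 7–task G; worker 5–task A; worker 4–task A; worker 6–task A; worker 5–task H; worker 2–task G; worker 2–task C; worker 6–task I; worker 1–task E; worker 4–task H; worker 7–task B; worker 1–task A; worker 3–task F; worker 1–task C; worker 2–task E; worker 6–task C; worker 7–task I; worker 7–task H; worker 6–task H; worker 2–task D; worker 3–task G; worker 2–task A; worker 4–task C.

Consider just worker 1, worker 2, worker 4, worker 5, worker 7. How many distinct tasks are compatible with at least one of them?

The union of neighbours of {worker 1, worker 2, worker 4, worker 5, worker 7} is {task A, task B, task C, task D, task E, task F, task G, task H, task I}, which has 9 elements.
Since |N(S)| = 9 ≥ |S| = 5, Hall's condition holds for this subset.

9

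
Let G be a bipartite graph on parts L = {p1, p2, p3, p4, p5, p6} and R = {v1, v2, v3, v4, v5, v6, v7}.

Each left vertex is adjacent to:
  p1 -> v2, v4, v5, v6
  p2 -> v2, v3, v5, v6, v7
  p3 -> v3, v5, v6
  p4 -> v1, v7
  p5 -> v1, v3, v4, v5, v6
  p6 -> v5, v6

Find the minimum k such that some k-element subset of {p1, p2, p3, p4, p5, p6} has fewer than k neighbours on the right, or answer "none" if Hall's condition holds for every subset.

A matching saturating every left vertex exists, for instance p1→v2, p2→v3, p3→v5, p4→v7, p5→v1, p6→v6.
By Hall's marriage theorem, this means |N(S)| ≥ |S| for every subset S, so no violating subset exists.

none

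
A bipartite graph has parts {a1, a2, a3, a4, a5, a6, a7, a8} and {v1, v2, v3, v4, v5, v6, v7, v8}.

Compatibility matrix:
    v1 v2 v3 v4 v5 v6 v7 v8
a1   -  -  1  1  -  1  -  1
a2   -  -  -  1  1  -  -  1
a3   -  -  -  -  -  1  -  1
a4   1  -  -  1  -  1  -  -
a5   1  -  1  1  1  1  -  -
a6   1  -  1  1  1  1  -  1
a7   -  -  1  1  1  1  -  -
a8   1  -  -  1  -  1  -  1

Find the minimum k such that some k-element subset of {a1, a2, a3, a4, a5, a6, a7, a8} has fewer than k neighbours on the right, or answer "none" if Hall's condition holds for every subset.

7

Take S = {a1, a2, a3, a4, a5, a6, a7}. Its neighbourhood is {v1, v3, v4, v5, v6, v8}, so |N(S)| = 6 < |S| = 7.
Every subset of size less than 7 has at least as many neighbours as members, so 7 is the minimum.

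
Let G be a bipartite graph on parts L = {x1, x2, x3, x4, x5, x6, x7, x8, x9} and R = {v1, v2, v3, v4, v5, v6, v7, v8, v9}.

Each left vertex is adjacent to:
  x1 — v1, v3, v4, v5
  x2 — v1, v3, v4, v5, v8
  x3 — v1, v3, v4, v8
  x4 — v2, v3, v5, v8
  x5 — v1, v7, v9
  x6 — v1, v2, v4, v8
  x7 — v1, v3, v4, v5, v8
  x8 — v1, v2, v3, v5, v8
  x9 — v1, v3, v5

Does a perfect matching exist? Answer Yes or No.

No

The set {x1, x2, x3, x4, x6, x7, x8, x9} has only 6 neighbours ({v1, v2, v3, v4, v5, v8}), so by Hall's theorem at most 7 of the 9 left vertices can be matched.
Hence no matching covers every left vertex.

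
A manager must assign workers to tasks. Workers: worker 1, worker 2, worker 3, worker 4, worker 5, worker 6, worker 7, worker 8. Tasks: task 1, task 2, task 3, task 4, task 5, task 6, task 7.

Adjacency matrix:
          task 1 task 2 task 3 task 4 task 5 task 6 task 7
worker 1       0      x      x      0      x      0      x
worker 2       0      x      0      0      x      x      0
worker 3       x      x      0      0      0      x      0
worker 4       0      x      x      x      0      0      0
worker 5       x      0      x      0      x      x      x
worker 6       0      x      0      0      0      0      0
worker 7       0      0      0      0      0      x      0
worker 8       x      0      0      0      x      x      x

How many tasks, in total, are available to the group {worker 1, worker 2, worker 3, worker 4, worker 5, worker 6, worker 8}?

7

The union of neighbours of {worker 1, worker 2, worker 3, worker 4, worker 5, worker 6, worker 8} is {task 1, task 2, task 3, task 4, task 5, task 6, task 7}, which has 7 elements.
Since |N(S)| = 7 ≥ |S| = 7, Hall's condition holds for this subset.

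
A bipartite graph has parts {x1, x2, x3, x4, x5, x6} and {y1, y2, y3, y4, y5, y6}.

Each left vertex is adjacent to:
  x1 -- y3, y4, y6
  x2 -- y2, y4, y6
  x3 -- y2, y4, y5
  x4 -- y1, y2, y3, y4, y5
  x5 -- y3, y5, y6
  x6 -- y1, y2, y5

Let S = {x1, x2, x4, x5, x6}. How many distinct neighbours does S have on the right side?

6

The union of neighbours of {x1, x2, x4, x5, x6} is {y1, y2, y3, y4, y5, y6}, which has 6 elements.
Since |N(S)| = 6 ≥ |S| = 5, Hall's condition holds for this subset.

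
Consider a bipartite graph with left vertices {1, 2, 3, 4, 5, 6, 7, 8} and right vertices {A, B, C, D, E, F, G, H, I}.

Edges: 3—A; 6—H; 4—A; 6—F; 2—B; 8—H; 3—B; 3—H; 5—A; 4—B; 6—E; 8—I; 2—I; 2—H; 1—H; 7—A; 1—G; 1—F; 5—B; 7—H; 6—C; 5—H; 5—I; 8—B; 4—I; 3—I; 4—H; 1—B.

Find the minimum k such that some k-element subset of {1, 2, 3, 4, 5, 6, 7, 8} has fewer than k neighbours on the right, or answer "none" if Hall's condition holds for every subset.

5

Take S = {2, 3, 4, 5, 7}. Its neighbourhood is {A, B, H, I}, so |N(S)| = 4 < |S| = 5.
Every subset of size less than 5 has at least as many neighbours as members, so 5 is the minimum.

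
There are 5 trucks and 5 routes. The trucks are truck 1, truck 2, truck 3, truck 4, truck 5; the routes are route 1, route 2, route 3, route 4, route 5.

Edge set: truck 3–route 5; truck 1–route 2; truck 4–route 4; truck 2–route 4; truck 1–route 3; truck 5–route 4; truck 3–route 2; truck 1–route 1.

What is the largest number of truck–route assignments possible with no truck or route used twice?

3

For example, pair truck 1-route 3, truck 2-route 4, truck 3-route 2.
The set {truck 2, truck 4, truck 5} has only 1 neighbour ({route 4}), so by Hall's theorem at most 3 of the 5 trucks can be matched.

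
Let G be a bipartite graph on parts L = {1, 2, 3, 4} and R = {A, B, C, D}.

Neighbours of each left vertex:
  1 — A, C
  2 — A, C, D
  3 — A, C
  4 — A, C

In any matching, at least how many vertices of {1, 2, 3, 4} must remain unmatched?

A valid assignment of size 3: 1→A, 2→D, 3→C.
The set {1, 3, 4} has only 2 neighbours ({A, C}), so by Hall's theorem at most 3 of the 4 left vertices can be matched.
That matches 3 of the 4, leaving 1 unmatched; no matching can do better.

1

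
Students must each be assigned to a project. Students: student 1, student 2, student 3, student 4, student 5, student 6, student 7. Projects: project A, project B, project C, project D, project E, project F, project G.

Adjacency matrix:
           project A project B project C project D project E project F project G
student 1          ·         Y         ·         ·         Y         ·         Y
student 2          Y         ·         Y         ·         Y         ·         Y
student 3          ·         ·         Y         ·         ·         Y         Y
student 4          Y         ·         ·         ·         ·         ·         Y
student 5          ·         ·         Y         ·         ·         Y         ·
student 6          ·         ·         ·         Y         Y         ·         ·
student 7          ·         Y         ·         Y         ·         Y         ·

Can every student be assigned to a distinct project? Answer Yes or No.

One maximum matching: student 1–project B, student 2–project E, student 3–project G, student 4–project A, student 5–project C, student 6–project D, student 7–project F.
Every student is matched, so this is a perfect matching.

Yes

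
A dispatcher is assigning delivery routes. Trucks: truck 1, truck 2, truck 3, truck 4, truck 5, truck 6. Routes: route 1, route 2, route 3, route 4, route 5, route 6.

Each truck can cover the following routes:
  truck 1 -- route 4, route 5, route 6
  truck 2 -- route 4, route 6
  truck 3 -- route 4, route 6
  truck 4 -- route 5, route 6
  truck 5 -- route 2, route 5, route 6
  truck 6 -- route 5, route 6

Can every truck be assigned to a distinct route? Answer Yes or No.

The set {truck 1, truck 2, truck 3, truck 4, truck 6} has only 3 neighbours ({route 4, route 5, route 6}), so by Hall's theorem at most 4 of the 6 trucks can be matched.
Hence no matching covers every truck.

No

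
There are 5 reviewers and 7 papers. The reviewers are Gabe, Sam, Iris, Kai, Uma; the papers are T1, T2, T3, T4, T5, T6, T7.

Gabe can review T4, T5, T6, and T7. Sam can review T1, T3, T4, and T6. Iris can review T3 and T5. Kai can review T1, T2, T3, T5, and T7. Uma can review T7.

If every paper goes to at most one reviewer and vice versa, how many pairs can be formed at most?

5

A valid assignment of size 5: Gabe→T6, Sam→T4, Iris→T3, Kai→T5, Uma→T7.
This saturates every reviewer, so 5 is the maximum.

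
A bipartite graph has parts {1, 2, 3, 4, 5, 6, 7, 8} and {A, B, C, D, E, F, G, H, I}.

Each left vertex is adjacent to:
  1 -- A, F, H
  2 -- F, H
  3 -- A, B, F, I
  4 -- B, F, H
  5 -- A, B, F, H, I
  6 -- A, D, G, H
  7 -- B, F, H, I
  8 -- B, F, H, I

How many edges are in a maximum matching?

6

One maximum matching: 1→H, 2→F, 3→I, 4→B, 5→A, 6→G.
The set {1, 2, 3, 4, 5, 7, 8} has only 5 neighbours ({A, B, F, H, I}), so by Hall's theorem at most 6 of the 8 left vertices can be matched.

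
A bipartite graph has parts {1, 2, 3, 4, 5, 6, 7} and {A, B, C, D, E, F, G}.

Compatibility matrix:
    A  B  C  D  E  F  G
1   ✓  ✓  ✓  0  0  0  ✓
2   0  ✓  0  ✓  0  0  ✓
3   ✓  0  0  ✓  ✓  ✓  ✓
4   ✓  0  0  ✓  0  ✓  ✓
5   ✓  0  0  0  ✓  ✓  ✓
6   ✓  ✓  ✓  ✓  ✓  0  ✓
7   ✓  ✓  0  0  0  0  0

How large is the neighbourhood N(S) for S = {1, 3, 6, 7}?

7

The union of neighbours of {1, 3, 6, 7} is {A, B, C, D, E, F, G}, which has 7 elements.
Since |N(S)| = 7 ≥ |S| = 4, Hall's condition holds for this subset.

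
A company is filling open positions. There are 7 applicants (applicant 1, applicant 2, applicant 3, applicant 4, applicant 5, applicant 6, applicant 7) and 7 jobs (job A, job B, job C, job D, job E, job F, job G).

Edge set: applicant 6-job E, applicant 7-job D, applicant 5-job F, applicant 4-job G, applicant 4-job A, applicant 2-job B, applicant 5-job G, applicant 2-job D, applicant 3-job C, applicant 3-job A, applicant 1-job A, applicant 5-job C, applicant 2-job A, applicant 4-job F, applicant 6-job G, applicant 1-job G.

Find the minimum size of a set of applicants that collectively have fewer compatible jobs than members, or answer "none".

none

A matching saturating every applicant exists, for instance applicant 1→job A, applicant 2→job B, applicant 3→job C, applicant 4→job F, applicant 5→job G, applicant 6→job E, applicant 7→job D.
By Hall's marriage theorem, this means |N(S)| ≥ |S| for every subset S, so no violating subset exists.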